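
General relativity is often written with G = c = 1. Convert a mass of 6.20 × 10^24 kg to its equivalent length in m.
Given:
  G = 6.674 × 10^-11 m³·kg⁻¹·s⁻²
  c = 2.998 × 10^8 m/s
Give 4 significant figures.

In G = c = 1 units mass has dimensions of length; the conversion factor is G/c².
6.20 × 10^24 kg × (G/c²) = 4.604 × 10^-3 m

4.604 × 10^-3 m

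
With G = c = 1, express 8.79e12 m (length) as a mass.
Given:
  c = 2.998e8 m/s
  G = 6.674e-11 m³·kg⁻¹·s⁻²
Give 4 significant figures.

Length → mass via c²/G.
8.79e12 m × (c²/G) = 1.184e40 kg

1.184e40 kg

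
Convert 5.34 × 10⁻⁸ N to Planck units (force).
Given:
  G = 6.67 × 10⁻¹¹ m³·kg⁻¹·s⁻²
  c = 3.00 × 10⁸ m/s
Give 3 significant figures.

Planck force: F_P = c⁴/G = 1.21 × 10⁴⁴ N.
5.34 × 10⁻⁸ / 1.21 × 10⁴⁴ = 4.40 × 10⁻⁵²

4.40 × 10⁻⁵²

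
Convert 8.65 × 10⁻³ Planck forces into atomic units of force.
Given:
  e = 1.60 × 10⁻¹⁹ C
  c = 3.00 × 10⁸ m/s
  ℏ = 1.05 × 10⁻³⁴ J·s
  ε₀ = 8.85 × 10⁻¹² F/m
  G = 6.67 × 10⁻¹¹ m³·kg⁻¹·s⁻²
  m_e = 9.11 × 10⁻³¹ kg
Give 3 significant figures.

Planck force: F_P = c⁴/G = 1.21 × 10⁴⁴ N
atomic unit of force: F_au = E_h/a₀ = m_e²e⁶/((4πε₀)³ℏ⁴) = 8.33 × 10⁻⁸ N
8.65 × 10⁻³ × 1.21 × 10⁴⁴ / 8.33 × 10⁻⁸ = 1.26 × 10⁴⁹

1.26 × 10⁴⁹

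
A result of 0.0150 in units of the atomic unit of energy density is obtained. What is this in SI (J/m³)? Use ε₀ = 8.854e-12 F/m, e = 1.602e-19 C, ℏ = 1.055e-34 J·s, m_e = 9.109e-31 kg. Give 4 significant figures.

4.394e11 J/m³

One atomic unit of energy density: u_au = E_h/a₀³ = m_e⁴e¹⁰/((4πε₀)⁵ℏ⁸) = 2.929e13 J/m³.
0.0150 × 2.929e13 J/m³ = 4.394e11 J/m³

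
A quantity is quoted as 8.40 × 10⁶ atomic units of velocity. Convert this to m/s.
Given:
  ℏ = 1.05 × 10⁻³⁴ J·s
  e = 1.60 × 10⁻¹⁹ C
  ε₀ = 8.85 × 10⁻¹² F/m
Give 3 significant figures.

1.84 × 10¹³ m/s

One atomic unit of velocity: v_au = e²/(4πε₀ℏ) = 2.19 × 10⁶ m/s.
8.40 × 10⁶ × 2.19 × 10⁶ m/s = 1.84 × 10¹³ m/s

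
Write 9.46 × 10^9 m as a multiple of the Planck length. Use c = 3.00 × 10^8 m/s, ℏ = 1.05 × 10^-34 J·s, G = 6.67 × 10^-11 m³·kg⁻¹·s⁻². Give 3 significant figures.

5.87 × 10^44

Planck length: ℓ_P = √(ℏG/c³) = 1.61 × 10^-35 m.
9.46 × 10^9 / 1.61 × 10^-35 = 5.87 × 10^44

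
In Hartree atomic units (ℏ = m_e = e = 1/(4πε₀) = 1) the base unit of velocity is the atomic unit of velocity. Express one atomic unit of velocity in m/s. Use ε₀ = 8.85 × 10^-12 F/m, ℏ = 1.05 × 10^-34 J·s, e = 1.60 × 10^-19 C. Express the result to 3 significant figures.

v_au = e²/(4πε₀ℏ)
  = 2.56 × 10^-38 / 1.17 × 10^-44
  = 2.19 × 10^6 m/s

2.19 × 10^6 m/s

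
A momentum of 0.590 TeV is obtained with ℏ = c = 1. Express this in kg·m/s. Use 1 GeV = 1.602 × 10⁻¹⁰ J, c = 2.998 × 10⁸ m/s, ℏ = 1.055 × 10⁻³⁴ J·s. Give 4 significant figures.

Momentum is [E]/c; divide by c.
1 GeV → 1/c × (1 GeV in J) = 5.344 × 10⁻¹⁹ kg·m/s.
Convert the energy scale: 0.590 TeV = 590 GeV.
Result: 590 × 5.344 × 10⁻¹⁹ = 3.153 × 10⁻¹⁶ kg·m/s.

3.153 × 10⁻¹⁶ kg·m/s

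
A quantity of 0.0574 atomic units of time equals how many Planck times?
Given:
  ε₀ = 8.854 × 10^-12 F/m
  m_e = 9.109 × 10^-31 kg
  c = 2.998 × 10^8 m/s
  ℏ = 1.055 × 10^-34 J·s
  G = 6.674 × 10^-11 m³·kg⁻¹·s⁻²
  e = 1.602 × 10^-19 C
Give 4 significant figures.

2.579 × 10^25

atomic unit of time: τ_au = (4πε₀)²ℏ³/(m_e e⁴) = 2.423 × 10^-17 s
Planck time: t_P = √(ℏG/c⁵) = 5.392 × 10^-44 s
0.0574 × 2.423 × 10^-17 / 5.392 × 10^-44 = 2.579 × 10^25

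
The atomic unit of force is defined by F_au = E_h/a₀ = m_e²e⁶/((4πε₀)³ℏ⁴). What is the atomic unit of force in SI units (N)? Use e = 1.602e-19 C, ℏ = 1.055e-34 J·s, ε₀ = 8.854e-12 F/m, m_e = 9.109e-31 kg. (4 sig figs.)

8.220e-8 N

F_au = E_h/a₀ = m_e²e⁶/((4πε₀)³ℏ⁴)
E_h = 4.354e-18 J
a₀ = 5.297e-11 m
E_h/a₀ = 8.220e-8 N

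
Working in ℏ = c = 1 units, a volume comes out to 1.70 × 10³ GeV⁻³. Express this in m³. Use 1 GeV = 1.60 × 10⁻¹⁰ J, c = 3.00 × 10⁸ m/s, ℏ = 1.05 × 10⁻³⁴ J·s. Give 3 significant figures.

1.30 × 10⁻⁴⁴ m³

Volume is [L]³ = [E]⁻³·(ℏc)³.
1 GeV⁻³ → (ℏc)³ × (1 GeV in J)⁻³ = 7.63 × 10⁻⁴⁸ m³.
Result: 1.70 × 10³ × 7.63 × 10⁻⁴⁸ = 1.30 × 10⁻⁴⁴ m³.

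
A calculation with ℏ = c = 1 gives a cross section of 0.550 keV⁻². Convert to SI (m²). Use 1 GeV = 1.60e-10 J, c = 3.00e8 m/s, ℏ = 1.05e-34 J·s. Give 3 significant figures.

2.13e-20 m²

Area is [L]² = [E]⁻²·(ℏc)²; restore (ℏc)².
1 GeV⁻² → (ℏc)² × (1 GeV in J)⁻² = 3.88e-32 m².
Convert the energy scale: 0.550 keV⁻² = 5.50e11 GeV⁻².
Result: 5.50e11 × 3.88e-32 = 2.13e-20 m².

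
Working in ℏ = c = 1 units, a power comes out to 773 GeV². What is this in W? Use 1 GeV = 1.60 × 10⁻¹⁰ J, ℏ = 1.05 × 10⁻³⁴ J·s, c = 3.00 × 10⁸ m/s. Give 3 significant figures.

Power is [E]/[T] = [E]²/ℏ.
1 GeV² → 1/ℏ × (1 GeV in J)² = 2.44 × 10¹⁴ W.
Result: 773 × 2.44 × 10¹⁴ = 1.88 × 10¹⁷ W.

1.88 × 10¹⁷ W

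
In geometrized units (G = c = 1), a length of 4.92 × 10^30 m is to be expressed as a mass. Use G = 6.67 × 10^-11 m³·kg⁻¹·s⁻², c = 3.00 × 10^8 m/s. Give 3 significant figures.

Length → mass via c²/G.
4.92 × 10^30 m × (c²/G) = 6.64 × 10^57 kg

6.64 × 10^57 kg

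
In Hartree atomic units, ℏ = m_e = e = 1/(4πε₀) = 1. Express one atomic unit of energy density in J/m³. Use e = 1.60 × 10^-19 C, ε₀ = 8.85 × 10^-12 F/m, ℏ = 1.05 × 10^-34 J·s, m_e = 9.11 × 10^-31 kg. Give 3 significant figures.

From ℏ = m_e = e = 1/(4πε₀) = 1 the energy density scale is u_au = E_h/a₀³ = m_e⁴e¹⁰/((4πε₀)⁵ℏ⁸).
E_h = 4.38 × 10^-18 J
a₀ = 5.26 × 10^-11 m
E_h/a₀³ = 3.01 × 10^13 J/m³

3.01 × 10^13 J/m³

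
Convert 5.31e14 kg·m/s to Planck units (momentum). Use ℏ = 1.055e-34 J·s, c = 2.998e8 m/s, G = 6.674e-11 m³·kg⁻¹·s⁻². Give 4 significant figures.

8.136e13

Planck momentum: p_P = √(ℏc³/G) = 6.527 kg·m/s.
5.31e14 / 6.527 = 8.136e13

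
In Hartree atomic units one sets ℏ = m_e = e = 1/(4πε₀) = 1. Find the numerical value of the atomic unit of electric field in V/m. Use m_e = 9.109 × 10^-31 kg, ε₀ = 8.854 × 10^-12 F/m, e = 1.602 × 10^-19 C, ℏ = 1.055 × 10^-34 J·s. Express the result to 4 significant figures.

E_au = E_h/(e a₀) = m_e²e⁵/((4πε₀)³ℏ⁴)
E_h = 4.354 × 10^-18 J
a₀ = 5.297 × 10^-11 m
E_h/(e·a₀) = 5.131 × 10^11 V/m

5.131 × 10^11 V/m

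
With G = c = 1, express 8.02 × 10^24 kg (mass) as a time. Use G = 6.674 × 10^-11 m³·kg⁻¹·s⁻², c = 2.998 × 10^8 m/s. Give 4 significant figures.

1.986 × 10^-11 s

Mass → time via G/c³.
8.02 × 10^24 kg × (G/c³) = 1.986 × 10^-11 s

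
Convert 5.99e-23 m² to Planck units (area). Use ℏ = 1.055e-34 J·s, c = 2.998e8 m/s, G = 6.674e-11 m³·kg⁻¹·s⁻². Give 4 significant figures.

Planck area: A_P = ℏG/c³ = 2.613e-70 m².
5.99e-23 / 2.613e-70 = 2.292e47

2.292e47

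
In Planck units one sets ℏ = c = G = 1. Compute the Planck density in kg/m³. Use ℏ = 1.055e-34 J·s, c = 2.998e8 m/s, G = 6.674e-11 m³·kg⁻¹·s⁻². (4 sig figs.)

ρ_P = c⁵/(ℏG²)
  = 2.422e42 / 4.699e-55
  = 5.154e96 kg/m³

5.154e96 kg/m³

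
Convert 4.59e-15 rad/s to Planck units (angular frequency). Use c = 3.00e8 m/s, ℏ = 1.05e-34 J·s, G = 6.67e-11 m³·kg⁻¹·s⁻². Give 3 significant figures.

Planck angular frequency: ω_P = √(c⁵/(ℏG)) = 1.86e43 rad/s.
4.59e-15 / 1.86e43 = 2.46e-58

2.46e-58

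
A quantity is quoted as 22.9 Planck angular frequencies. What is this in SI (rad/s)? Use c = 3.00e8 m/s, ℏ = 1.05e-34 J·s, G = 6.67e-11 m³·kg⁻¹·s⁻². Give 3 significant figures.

4.27e44 rad/s

One Planck angular frequency: ω_P = √(c⁵/(ℏG)) = 1.86e43 rad/s.
22.9 × 1.86e43 rad/s = 4.27e44 rad/s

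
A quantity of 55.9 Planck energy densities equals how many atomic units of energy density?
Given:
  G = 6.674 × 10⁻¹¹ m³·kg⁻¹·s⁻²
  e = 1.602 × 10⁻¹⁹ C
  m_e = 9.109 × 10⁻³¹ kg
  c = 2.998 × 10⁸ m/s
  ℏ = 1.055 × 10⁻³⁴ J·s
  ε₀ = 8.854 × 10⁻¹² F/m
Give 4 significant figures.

Planck energy density: u_P = c⁷/(ℏG²) = 4.632 × 10¹¹³ J/m³
atomic unit of energy density: u_au = E_h/a₀³ = m_e⁴e¹⁰/((4πε₀)⁵ℏ⁸) = 2.929 × 10¹³ J/m³
55.9 × 4.632 × 10¹¹³ / 2.929 × 10¹³ = 8.840 × 10¹⁰¹

8.840 × 10¹⁰¹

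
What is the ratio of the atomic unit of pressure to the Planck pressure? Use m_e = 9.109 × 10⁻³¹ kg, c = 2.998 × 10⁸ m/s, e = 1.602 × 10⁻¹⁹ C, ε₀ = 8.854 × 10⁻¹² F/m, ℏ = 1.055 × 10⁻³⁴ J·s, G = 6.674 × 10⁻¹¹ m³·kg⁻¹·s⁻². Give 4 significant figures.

6.323 × 10⁻¹⁰¹

atomic unit of pressure: P_au = E_h/a₀³ = m_e⁴e¹⁰/((4πε₀)⁵ℏ⁸) = 2.929 × 10¹³ Pa
Planck pressure: p_P = c⁷/(ℏG²) = 4.632 × 10¹¹³ Pa
ratio = 2.929 × 10¹³ / 4.632 × 10¹¹³ = 6.323 × 10⁻¹⁰¹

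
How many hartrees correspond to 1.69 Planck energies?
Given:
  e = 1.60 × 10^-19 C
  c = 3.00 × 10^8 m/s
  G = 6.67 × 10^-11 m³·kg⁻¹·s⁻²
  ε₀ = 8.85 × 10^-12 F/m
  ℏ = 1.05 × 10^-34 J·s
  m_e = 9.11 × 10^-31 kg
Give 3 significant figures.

7.55 × 10^26

Planck energy: E_P = √(ℏc⁵/G) = 1.96 × 10^9 J
hartree: E_h = m_e e⁴/(4πε₀ℏ)² = 4.38 × 10^-18 J
1.69 × 1.96 × 10^9 / 4.38 × 10^-18 = 7.55 × 10^26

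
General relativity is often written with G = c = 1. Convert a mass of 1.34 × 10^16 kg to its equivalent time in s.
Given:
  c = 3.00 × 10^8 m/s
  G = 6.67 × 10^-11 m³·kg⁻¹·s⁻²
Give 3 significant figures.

Mass → time via G/c³.
1.34 × 10^16 kg × (G/c³) = 3.31 × 10^-20 s

3.31 × 10^-20 s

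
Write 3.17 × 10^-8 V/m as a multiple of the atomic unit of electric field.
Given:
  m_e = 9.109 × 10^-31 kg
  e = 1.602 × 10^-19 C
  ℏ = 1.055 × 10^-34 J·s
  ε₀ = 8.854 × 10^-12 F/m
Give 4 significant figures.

atomic unit of electric field: E_au = E_h/(e a₀) = m_e²e⁵/((4πε₀)³ℏ⁴) = 5.131 × 10^11 V/m.
3.17 × 10^-8 / 5.131 × 10^11 = 6.178 × 10^-20

6.178 × 10^-20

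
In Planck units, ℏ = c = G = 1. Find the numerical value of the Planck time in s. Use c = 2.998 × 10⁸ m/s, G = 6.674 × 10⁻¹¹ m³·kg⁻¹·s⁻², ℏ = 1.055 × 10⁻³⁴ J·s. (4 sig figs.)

5.392 × 10⁻⁴⁴ s

From ℏ = c = G = 1 the time scale is t_P = √(ℏG/c⁵).
  = √(2.907 × 10⁻⁸⁷)
  = 5.392 × 10⁻⁴⁴ s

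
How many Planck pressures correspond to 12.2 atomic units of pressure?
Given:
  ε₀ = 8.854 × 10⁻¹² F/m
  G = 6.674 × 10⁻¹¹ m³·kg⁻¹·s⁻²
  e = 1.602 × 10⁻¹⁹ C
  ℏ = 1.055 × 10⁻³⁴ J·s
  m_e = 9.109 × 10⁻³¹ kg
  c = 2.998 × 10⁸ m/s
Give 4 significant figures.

7.714 × 10⁻¹⁰⁰

atomic unit of pressure: P_au = E_h/a₀³ = m_e⁴e¹⁰/((4πε₀)⁵ℏ⁸) = 2.929 × 10¹³ Pa
Planck pressure: p_P = c⁷/(ℏG²) = 4.632 × 10¹¹³ Pa
12.2 × 2.929 × 10¹³ / 4.632 × 10¹¹³ = 7.714 × 10⁻¹⁰⁰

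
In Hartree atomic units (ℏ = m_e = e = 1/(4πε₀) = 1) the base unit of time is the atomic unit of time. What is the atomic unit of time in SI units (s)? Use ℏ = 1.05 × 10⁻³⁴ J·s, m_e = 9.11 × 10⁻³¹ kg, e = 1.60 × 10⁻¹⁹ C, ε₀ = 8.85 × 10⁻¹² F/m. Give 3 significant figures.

2.40 × 10⁻¹⁷ s

τ_au = (4πε₀)²ℏ³/(m_e e⁴)
E_h = 4.38 × 10⁻¹⁸ J
ℏ/E_h = 2.40 × 10⁻¹⁷ s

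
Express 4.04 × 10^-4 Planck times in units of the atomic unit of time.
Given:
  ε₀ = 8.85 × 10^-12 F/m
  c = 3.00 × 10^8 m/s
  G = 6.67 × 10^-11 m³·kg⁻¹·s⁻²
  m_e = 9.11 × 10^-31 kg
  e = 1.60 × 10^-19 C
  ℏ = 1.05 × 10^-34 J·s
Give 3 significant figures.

Planck time: t_P = √(ℏG/c⁵) = 5.37 × 10^-44 s
atomic unit of time: τ_au = (4πε₀)²ℏ³/(m_e e⁴) = 2.40 × 10^-17 s
4.04 × 10^-4 × 5.37 × 10^-44 / 2.40 × 10^-17 = 9.04 × 10^-31

9.04 × 10^-31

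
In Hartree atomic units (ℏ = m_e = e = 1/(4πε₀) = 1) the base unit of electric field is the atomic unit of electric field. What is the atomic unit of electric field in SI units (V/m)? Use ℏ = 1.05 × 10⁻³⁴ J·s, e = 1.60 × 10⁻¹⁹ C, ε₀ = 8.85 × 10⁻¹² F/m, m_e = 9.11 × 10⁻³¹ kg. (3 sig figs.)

5.20 × 10¹¹ V/m

E_au = E_h/(e a₀) = m_e²e⁵/((4πε₀)³ℏ⁴)
E_h = 4.38 × 10⁻¹⁸ J
a₀ = 5.26 × 10⁻¹¹ m
E_h/(e·a₀) = 5.20 × 10¹¹ V/m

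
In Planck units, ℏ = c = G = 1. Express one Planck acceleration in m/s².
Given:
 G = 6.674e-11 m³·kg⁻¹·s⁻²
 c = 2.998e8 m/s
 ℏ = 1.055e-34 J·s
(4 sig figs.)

From ℏ = c = G = 1 the acceleration scale is a_P = √(c⁷/(ℏG)).
  = √(3.092e103)
  = 5.560e51 m/s²

5.560e51 m/s²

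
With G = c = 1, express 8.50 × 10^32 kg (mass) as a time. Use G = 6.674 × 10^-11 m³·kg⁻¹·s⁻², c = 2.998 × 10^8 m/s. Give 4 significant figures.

2.105 × 10^-3 s

Mass → time via G/c³.
8.50 × 10^32 kg × (G/c³) = 2.105 × 10^-3 s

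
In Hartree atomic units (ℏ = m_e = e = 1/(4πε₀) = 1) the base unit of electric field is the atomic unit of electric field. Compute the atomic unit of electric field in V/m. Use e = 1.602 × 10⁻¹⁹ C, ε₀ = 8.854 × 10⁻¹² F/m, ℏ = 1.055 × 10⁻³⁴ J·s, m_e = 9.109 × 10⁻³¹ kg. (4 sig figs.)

5.131 × 10¹¹ V/m

E_au = E_h/(e a₀) = m_e²e⁵/((4πε₀)³ℏ⁴)
E_h = 4.354 × 10⁻¹⁸ J
a₀ = 5.297 × 10⁻¹¹ m
E_h/(e·a₀) = 5.131 × 10¹¹ V/m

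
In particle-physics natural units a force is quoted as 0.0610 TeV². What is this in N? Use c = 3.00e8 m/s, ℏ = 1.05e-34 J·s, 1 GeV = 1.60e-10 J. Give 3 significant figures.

Force is [E]/[L] = [E]²/(ℏc); restore (ℏc)⁻¹.
1 GeV² → 1/(ℏc) × (1 GeV in J)² = 8.13e5 N.
Convert the energy scale: 0.0610 TeV² = 6.10e4 GeV².
Result: 6.10e4 × 8.13e5 = 4.96e10 N.

4.96e10 N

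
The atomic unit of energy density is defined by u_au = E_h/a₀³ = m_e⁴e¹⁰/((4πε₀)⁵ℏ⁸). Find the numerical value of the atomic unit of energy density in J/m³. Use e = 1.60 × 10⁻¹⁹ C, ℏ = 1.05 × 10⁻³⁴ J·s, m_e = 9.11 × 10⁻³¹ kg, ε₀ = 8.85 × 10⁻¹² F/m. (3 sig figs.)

3.01 × 10¹³ J/m³

u_au = E_h/a₀³ = m_e⁴e¹⁰/((4πε₀)⁵ℏ⁸)
E_h = 4.38 × 10⁻¹⁸ J
a₀ = 5.26 × 10⁻¹¹ m
E_h/a₀³ = 3.01 × 10¹³ J/m³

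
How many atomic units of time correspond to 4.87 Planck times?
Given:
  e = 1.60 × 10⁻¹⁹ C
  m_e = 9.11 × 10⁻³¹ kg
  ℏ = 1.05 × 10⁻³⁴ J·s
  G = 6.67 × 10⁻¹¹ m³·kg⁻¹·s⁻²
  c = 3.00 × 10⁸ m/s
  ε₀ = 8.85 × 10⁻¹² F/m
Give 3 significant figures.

Planck time: t_P = √(ℏG/c⁵) = 5.37 × 10⁻⁴⁴ s
atomic unit of time: τ_au = (4πε₀)²ℏ³/(m_e e⁴) = 2.40 × 10⁻¹⁷ s
4.87 × 5.37 × 10⁻⁴⁴ / 2.40 × 10⁻¹⁷ = 1.09 × 10⁻²⁶

1.09 × 10⁻²⁶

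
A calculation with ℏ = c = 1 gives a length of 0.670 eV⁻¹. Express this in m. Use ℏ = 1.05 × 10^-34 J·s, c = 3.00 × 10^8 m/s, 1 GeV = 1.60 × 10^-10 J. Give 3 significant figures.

A length is [E]⁻¹ in ℏ=c=1; restore one factor of ℏc.
1 GeV⁻¹ → ℏc × (1 GeV in J)⁻¹ = 1.97 × 10^-16 m.
Convert the energy scale: 0.670 eV⁻¹ = 6.70 × 10^8 GeV⁻¹.
Result: 6.70 × 10^8 × 1.97 × 10^-16 = 1.32 × 10^-7 m.

1.32 × 10^-7 m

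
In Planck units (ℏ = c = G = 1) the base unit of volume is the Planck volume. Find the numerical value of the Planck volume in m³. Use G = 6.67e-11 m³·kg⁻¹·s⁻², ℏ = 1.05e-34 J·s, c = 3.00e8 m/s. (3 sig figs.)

V_P = (ℏG/c³)^(3/2)
  = √(1.75e-209)
  = 4.18e-105 m³

4.18e-105 m³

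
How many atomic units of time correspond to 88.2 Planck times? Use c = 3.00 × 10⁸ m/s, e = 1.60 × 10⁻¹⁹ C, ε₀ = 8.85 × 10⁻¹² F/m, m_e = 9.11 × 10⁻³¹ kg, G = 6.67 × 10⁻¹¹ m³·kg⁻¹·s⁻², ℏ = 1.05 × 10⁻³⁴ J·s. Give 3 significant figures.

Planck time: t_P = √(ℏG/c⁵) = 5.37 × 10⁻⁴⁴ s
atomic unit of time: τ_au = (4πε₀)²ℏ³/(m_e e⁴) = 2.40 × 10⁻¹⁷ s
88.2 × 5.37 × 10⁻⁴⁴ / 2.40 × 10⁻¹⁷ = 1.97 × 10⁻²⁵

1.97 × 10⁻²⁵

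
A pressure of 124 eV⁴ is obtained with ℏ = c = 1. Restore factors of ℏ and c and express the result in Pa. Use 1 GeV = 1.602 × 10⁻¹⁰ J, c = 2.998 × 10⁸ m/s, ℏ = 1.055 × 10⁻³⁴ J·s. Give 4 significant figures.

Pressure is [E]/[L]³ = [E]⁴/(ℏc)³.
1 GeV⁴ → 1/(ℏc)³ × (1 GeV in J)⁴ = 2.082 × 10³⁷ Pa.
Convert the energy scale: 124 eV⁴ = 1.24 × 10⁻³⁴ GeV⁴.
Result: 1.24 × 10⁻³⁴ × 2.082 × 10³⁷ = 2.581 × 10³ Pa.

2.581 × 10³ Pa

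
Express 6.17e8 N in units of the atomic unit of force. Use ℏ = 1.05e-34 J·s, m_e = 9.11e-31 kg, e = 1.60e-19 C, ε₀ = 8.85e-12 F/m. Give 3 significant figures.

7.41e15

atomic unit of force: F_au = E_h/a₀ = m_e²e⁶/((4πε₀)³ℏ⁴) = 8.33e-8 N.
6.17e8 / 8.33e-8 = 7.41e15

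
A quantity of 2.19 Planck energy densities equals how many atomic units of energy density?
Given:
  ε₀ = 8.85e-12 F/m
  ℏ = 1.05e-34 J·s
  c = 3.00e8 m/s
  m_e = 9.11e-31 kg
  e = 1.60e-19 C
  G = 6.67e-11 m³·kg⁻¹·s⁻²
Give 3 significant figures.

3.40e100

Planck energy density: u_P = c⁷/(ℏG²) = 4.68e113 J/m³
atomic unit of energy density: u_au = E_h/a₀³ = m_e⁴e¹⁰/((4πε₀)⁵ℏ⁸) = 3.01e13 J/m³
2.19 × 4.68e113 / 3.01e13 = 3.40e100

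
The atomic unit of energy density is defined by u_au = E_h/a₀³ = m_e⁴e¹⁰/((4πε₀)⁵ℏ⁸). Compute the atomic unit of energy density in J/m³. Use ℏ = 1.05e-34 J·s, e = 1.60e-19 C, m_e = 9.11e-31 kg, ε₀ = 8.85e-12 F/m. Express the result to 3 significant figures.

u_au = E_h/a₀³ = m_e⁴e¹⁰/((4πε₀)⁵ℏ⁸)
E_h = 4.38e-18 J
a₀ = 5.26e-11 m
E_h/a₀³ = 3.01e13 J/m³

3.01e13 J/m³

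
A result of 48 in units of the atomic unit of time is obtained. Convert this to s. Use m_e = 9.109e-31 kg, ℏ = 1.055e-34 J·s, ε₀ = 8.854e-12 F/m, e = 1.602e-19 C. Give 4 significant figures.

1.163e-15 s

One atomic unit of time: τ_au = (4πε₀)²ℏ³/(m_e e⁴) = 2.423e-17 s.
48 × 2.423e-17 s = 1.163e-15 s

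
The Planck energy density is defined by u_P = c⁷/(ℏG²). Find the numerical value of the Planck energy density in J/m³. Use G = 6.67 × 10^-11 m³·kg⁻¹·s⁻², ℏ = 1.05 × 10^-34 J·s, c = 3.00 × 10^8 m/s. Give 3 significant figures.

4.68 × 10^113 J/m³

u_P = c⁷/(ℏG²)
  = 2.19 × 10^59 / 4.67 × 10^-55
  = 4.68 × 10^113 J/m³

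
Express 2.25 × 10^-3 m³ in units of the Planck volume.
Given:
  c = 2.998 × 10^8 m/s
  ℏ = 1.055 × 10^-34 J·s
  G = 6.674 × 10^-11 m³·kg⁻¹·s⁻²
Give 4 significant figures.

5.327 × 10^101

Planck volume: V_P = (ℏG/c³)^(3/2) = 4.224 × 10^-105 m³.
2.25 × 10^-3 / 4.224 × 10^-105 = 5.327 × 10^101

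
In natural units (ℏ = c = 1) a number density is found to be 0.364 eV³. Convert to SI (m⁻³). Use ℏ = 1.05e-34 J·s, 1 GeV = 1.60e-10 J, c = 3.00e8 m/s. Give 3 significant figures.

Number density is [L]⁻³ = [E]³/(ℏc)³.
1 GeV³ → 1/(ℏc)³ × (1 GeV in J)³ = 1.31e47 m⁻³.
Convert the energy scale: 0.364 eV³ = 3.64e-28 GeV³.
Result: 3.64e-28 × 1.31e47 = 4.77e19 m⁻³.

4.77e19 m⁻³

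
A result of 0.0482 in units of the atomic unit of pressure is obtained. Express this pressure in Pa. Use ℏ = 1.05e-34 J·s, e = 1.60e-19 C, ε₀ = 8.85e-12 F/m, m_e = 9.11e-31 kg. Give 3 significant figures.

One atomic unit of pressure: P_au = E_h/a₀³ = m_e⁴e¹⁰/((4πε₀)⁵ℏ⁸) = 3.01e13 Pa.
0.0482 × 3.01e13 Pa = 1.45e12 Pa

1.45e12 Pa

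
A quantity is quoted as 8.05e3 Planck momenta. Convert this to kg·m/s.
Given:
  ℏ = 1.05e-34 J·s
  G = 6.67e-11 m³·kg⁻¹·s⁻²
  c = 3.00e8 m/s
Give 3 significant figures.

5.25e4 kg·m/s

One Planck momentum: p_P = √(ℏc³/G) = 6.52 kg·m/s.
8.05e3 × 6.52 kg·m/s = 5.25e4 kg·m/s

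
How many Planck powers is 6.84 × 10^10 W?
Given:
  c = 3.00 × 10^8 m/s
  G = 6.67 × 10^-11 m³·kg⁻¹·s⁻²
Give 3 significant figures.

Planck power: P_P = c⁵/G = 3.64 × 10^52 W.
6.84 × 10^10 / 3.64 × 10^52 = 1.88 × 10^-42

1.88 × 10^-42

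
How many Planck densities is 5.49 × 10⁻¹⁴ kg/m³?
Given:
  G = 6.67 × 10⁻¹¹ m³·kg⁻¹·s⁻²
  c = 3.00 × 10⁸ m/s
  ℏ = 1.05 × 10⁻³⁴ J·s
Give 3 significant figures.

1.06 × 10⁻¹¹⁰

Planck density: ρ_P = c⁵/(ℏG²) = 5.20 × 10⁹⁶ kg/m³.
5.49 × 10⁻¹⁴ / 5.20 × 10⁹⁶ = 1.06 × 10⁻¹¹⁰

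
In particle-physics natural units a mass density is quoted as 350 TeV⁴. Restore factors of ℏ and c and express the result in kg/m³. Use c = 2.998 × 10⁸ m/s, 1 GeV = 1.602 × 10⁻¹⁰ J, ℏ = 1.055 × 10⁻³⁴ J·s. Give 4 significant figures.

8.106 × 10³⁴ kg/m³

Mass density is [E]/(c²[L]³) = [E]⁴/(ℏ³c⁵).
1 GeV⁴ → 1/(ℏ³c⁵) × (1 GeV in J)⁴ = 2.316 × 10²⁰ kg/m³.
Convert the energy scale: 350 TeV⁴ = 3.50 × 10¹⁴ GeV⁴.
Result: 3.50 × 10¹⁴ × 2.316 × 10²⁰ = 8.106 × 10³⁴ kg/m³.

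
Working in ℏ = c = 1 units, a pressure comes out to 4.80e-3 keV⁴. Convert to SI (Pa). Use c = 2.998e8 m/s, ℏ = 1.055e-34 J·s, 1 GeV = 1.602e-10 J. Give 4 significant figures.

9.992e10 Pa

Pressure is [E]/[L]³ = [E]⁴/(ℏc)³.
1 GeV⁴ → 1/(ℏc)³ × (1 GeV in J)⁴ = 2.082e37 Pa.
Convert the energy scale: 4.80e-3 keV⁴ = 4.80e-27 GeV⁴.
Result: 4.80e-27 × 2.082e37 = 9.992e10 Pa.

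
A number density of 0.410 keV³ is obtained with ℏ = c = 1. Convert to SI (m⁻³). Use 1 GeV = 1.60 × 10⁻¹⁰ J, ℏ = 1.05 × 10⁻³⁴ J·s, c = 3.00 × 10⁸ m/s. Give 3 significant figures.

Number density is [L]⁻³ = [E]³/(ℏc)³.
1 GeV³ → 1/(ℏc)³ × (1 GeV in J)³ = 1.31 × 10⁴⁷ m⁻³.
Convert the energy scale: 0.410 keV³ = 4.10 × 10⁻¹⁹ GeV³.
Result: 4.10 × 10⁻¹⁹ × 1.31 × 10⁴⁷ = 5.37 × 10²⁸ m⁻³.

5.37 × 10²⁸ m⁻³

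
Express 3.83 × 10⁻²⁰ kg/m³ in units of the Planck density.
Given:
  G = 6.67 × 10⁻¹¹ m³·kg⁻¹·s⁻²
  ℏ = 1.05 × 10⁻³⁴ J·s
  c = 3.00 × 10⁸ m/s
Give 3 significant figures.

Planck density: ρ_P = c⁵/(ℏG²) = 5.20 × 10⁹⁶ kg/m³.
3.83 × 10⁻²⁰ / 5.20 × 10⁹⁶ = 7.36 × 10⁻¹¹⁷

7.36 × 10⁻¹¹⁷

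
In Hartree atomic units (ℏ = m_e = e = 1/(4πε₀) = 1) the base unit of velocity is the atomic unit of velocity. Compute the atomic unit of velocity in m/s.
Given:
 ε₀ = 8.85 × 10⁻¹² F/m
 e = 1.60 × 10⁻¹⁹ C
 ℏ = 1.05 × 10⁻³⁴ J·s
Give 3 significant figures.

2.19 × 10⁶ m/s

v_au = e²/(4πε₀ℏ)
  = 2.56 × 10⁻³⁸ / 1.17 × 10⁻⁴⁴
  = 2.19 × 10⁶ m/s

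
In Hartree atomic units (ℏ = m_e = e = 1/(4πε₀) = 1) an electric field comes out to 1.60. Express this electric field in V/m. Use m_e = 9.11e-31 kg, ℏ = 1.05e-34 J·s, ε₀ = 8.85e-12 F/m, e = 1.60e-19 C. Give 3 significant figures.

8.33e11 V/m

One atomic unit of electric field: E_au = E_h/(e a₀) = m_e²e⁵/((4πε₀)³ℏ⁴) = 5.20e11 V/m.
1.60 × 5.20e11 V/m = 8.33e11 V/m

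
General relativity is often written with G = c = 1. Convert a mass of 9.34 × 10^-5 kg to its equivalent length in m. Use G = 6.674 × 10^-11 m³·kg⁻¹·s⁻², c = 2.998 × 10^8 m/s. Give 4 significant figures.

In G = c = 1 units mass has dimensions of length; the conversion factor is G/c².
9.34 × 10^-5 kg × (G/c²) = 6.935 × 10^-32 m

6.935 × 10^-32 m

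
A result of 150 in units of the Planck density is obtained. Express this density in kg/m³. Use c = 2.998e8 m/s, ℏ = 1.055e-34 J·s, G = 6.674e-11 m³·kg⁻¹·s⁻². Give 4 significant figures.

One Planck density: ρ_P = c⁵/(ℏG²) = 5.154e96 kg/m³.
150 × 5.154e96 kg/m³ = 7.731e98 kg/m³

7.731e98 kg/m³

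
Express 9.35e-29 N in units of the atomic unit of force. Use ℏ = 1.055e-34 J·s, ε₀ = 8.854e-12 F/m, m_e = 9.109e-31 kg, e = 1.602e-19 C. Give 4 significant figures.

atomic unit of force: F_au = E_h/a₀ = m_e²e⁶/((4πε₀)³ℏ⁴) = 8.220e-8 N.
9.35e-29 / 8.220e-8 = 1.138e-21

1.138e-21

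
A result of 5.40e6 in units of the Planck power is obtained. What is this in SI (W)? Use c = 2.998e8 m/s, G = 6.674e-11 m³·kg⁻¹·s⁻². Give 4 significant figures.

1.960e59 W

One Planck power: P_P = c⁵/G = 3.629e52 W.
5.40e6 × 3.629e52 W = 1.960e59 W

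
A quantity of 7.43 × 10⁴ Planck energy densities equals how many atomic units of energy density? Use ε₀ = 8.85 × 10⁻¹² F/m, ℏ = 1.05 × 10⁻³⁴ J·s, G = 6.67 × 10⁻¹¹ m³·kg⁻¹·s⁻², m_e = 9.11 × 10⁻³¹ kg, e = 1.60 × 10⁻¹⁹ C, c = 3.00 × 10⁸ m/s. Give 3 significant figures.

1.15 × 10¹⁰⁵

Planck energy density: u_P = c⁷/(ℏG²) = 4.68 × 10¹¹³ J/m³
atomic unit of energy density: u_au = E_h/a₀³ = m_e⁴e¹⁰/((4πε₀)⁵ℏ⁸) = 3.01 × 10¹³ J/m³
7.43 × 10⁴ × 4.68 × 10¹¹³ / 3.01 × 10¹³ = 1.15 × 10¹⁰⁵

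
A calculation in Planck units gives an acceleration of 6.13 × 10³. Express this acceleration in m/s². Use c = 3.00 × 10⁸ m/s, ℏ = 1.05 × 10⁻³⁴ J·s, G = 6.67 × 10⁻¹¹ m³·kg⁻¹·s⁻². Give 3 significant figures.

One Planck acceleration: a_P = √(c⁷/(ℏG)) = 5.59 × 10⁵¹ m/s².
6.13 × 10³ × 5.59 × 10⁵¹ m/s² = 3.43 × 10⁵⁵ m/s²

3.43 × 10⁵⁵ m/s²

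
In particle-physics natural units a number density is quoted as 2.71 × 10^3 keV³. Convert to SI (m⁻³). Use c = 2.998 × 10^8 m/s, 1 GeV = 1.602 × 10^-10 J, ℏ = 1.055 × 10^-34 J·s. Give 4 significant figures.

3.521 × 10^32 m⁻³

Number density is [L]⁻³ = [E]³/(ℏc)³.
1 GeV³ → 1/(ℏc)³ × (1 GeV in J)³ = 1.299 × 10^47 m⁻³.
Convert the energy scale: 2.71 × 10^3 keV³ = 2.71 × 10^-15 GeV³.
Result: 2.71 × 10^-15 × 1.299 × 10^47 = 3.521 × 10^32 m⁻³.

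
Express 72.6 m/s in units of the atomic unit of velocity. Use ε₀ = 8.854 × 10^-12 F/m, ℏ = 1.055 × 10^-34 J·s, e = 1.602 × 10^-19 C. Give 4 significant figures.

atomic unit of velocity: v_au = e²/(4πε₀ℏ) = 2.186 × 10^6 m/s.
72.6 / 2.186 × 10^6 = 3.321 × 10^-5

3.321 × 10^-5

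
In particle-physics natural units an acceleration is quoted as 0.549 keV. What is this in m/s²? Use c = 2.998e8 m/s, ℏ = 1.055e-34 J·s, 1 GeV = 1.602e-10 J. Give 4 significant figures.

2.499e26 m/s²

Acceleration is [L]/[T]² = c·[E]/ℏ.
1 GeV → c/ℏ × (1 GeV in J) = 4.552e32 m/s².
Convert the energy scale: 0.549 keV = 5.49e-7 GeV.
Result: 5.49e-7 × 4.552e32 = 2.499e26 m/s².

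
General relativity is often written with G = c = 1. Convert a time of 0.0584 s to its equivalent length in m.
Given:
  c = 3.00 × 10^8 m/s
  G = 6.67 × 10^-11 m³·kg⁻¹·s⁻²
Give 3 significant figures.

1.75 × 10^7 m

Time → length via c.
0.0584 s × (c) = 1.75 × 10^7 m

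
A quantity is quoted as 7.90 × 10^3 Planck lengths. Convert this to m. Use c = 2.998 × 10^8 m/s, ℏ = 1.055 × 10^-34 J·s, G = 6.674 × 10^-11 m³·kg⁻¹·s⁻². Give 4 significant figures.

One Planck length: ℓ_P = √(ℏG/c³) = 1.616 × 10^-35 m.
7.90 × 10^3 × 1.616 × 10^-35 m = 1.277 × 10^-31 m

1.277 × 10^-31 m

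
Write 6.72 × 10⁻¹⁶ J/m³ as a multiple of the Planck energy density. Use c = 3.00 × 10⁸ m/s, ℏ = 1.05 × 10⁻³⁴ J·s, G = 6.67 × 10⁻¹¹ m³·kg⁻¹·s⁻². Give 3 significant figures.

Planck energy density: u_P = c⁷/(ℏG²) = 4.68 × 10¹¹³ J/m³.
6.72 × 10⁻¹⁶ / 4.68 × 10¹¹³ = 1.44 × 10⁻¹²⁹

1.44 × 10⁻¹²⁹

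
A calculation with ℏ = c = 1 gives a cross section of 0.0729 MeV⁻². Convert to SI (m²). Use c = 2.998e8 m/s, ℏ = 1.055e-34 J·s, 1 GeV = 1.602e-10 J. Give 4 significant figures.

2.842e-27 m²

Area is [L]² = [E]⁻²·(ℏc)²; restore (ℏc)².
1 GeV⁻² → (ℏc)² × (1 GeV in J)⁻² = 3.898e-32 m².
Convert the energy scale: 0.0729 MeV⁻² = 7.29e4 GeV⁻².
Result: 7.29e4 × 3.898e-32 = 2.842e-27 m².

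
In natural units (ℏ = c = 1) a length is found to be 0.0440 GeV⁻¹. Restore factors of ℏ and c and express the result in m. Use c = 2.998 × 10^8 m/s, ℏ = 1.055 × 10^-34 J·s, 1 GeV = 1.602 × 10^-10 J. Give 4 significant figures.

8.687 × 10^-18 m

A length is [E]⁻¹ in ℏ=c=1; restore one factor of ℏc.
1 GeV⁻¹ → ℏc × (1 GeV in J)⁻¹ = 1.974 × 10^-16 m.
Result: 0.0440 × 1.974 × 10^-16 = 8.687 × 10^-18 m.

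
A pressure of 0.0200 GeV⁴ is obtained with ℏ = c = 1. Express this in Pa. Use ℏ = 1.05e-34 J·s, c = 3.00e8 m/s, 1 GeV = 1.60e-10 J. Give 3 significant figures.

Pressure is [E]/[L]³ = [E]⁴/(ℏc)³.
1 GeV⁴ → 1/(ℏc)³ × (1 GeV in J)⁴ = 2.10e37 Pa.
Result: 0.0200 × 2.10e37 = 4.19e35 Pa.

4.19e35 Pa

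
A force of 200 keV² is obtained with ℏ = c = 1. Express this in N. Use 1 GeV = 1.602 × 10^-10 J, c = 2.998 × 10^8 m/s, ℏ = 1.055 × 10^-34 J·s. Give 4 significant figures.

1.623 × 10^-4 N

Force is [E]/[L] = [E]²/(ℏc); restore (ℏc)⁻¹.
1 GeV² → 1/(ℏc) × (1 GeV in J)² = 8.114 × 10^5 N.
Convert the energy scale: 200 keV² = 2.00 × 10^-10 GeV².
Result: 2.00 × 10^-10 × 8.114 × 10^5 = 1.623 × 10^-4 N.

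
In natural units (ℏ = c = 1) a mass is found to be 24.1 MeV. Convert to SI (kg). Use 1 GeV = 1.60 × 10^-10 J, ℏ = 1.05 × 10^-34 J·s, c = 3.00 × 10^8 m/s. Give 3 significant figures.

Mass is [E]/c²; divide by c².
1 GeV → 1/c² × (1 GeV in J) = 1.78 × 10^-27 kg.
Convert the energy scale: 24.1 MeV = 0.0241 GeV.
Result: 0.0241 × 1.78 × 10^-27 = 4.28 × 10^-29 kg.

4.28 × 10^-29 kg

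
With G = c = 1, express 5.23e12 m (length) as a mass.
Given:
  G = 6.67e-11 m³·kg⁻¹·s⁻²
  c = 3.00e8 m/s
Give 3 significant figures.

7.06e39 kg

Length → mass via c²/G.
5.23e12 m × (c²/G) = 7.06e39 kg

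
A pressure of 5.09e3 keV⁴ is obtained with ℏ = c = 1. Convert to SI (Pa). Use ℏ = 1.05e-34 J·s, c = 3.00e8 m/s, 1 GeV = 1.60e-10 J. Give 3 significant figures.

1.07e17 Pa

Pressure is [E]/[L]³ = [E]⁴/(ℏc)³.
1 GeV⁴ → 1/(ℏc)³ × (1 GeV in J)⁴ = 2.10e37 Pa.
Convert the energy scale: 5.09e3 keV⁴ = 5.09e-21 GeV⁴.
Result: 5.09e-21 × 2.10e37 = 1.07e17 Pa.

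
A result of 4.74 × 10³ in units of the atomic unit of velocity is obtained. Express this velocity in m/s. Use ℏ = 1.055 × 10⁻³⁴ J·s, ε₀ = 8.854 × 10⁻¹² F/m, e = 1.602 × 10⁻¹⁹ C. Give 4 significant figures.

1.036 × 10¹⁰ m/s

One atomic unit of velocity: v_au = e²/(4πε₀ℏ) = 2.186 × 10⁶ m/s.
4.74 × 10³ × 2.186 × 10⁶ m/s = 1.036 × 10¹⁰ m/s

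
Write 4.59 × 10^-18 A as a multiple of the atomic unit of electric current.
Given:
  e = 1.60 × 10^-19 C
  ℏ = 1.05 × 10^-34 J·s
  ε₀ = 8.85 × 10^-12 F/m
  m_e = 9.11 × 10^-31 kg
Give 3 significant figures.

6.88 × 10^-16

atomic unit of electric current: I_au = e E_h/ℏ = m_e e⁵/((4πε₀)²ℏ³) = 6.67 × 10^-3 A.
4.59 × 10^-18 / 6.67 × 10^-3 = 6.88 × 10^-16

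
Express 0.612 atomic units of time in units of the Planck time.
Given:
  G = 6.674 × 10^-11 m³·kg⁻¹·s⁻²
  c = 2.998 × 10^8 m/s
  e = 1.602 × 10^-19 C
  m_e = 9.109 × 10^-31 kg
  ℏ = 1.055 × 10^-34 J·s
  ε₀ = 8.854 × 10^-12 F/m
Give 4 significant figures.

2.750 × 10^26

atomic unit of time: τ_au = (4πε₀)²ℏ³/(m_e e⁴) = 2.423 × 10^-17 s
Planck time: t_P = √(ℏG/c⁵) = 5.392 × 10^-44 s
0.612 × 2.423 × 10^-17 / 5.392 × 10^-44 = 2.750 × 10^26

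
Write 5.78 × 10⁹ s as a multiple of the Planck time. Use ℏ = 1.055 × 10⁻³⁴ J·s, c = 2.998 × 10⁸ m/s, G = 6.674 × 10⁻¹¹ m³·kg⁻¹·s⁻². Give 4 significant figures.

1.072 × 10⁵³

Planck time: t_P = √(ℏG/c⁵) = 5.392 × 10⁻⁴⁴ s.
5.78 × 10⁹ / 5.392 × 10⁻⁴⁴ = 1.072 × 10⁵³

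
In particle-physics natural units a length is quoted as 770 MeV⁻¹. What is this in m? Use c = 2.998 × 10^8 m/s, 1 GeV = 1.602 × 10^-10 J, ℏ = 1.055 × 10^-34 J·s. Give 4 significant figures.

A length is [E]⁻¹ in ℏ=c=1; restore one factor of ℏc.
1 GeV⁻¹ → ℏc × (1 GeV in J)⁻¹ = 1.974 × 10^-16 m.
Convert the energy scale: 770 MeV⁻¹ = 7.70 × 10^5 GeV⁻¹.
Result: 7.70 × 10^5 × 1.974 × 10^-16 = 1.520 × 10^-10 m.

1.520 × 10^-10 m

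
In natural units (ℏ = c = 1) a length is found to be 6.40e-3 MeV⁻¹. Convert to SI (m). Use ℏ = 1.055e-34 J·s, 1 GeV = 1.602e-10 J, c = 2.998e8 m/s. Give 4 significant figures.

A length is [E]⁻¹ in ℏ=c=1; restore one factor of ℏc.
1 GeV⁻¹ → ℏc × (1 GeV in J)⁻¹ = 1.974e-16 m.
Convert the energy scale: 6.40e-3 MeV⁻¹ = 6.40 GeV⁻¹.
Result: 6.40 × 1.974e-16 = 1.264e-15 m.

1.264e-15 m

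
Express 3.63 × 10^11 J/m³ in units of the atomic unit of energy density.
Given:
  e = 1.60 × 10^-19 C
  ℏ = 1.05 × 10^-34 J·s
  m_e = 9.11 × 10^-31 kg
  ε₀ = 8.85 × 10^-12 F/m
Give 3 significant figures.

0.0120

atomic unit of energy density: u_au = E_h/a₀³ = m_e⁴e¹⁰/((4πε₀)⁵ℏ⁸) = 3.01 × 10^13 J/m³.
3.63 × 10^11 / 3.01 × 10^13 = 0.0120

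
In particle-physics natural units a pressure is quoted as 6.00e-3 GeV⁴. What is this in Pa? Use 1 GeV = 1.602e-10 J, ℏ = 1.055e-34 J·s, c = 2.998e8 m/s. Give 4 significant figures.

1.249e35 Pa

Pressure is [E]/[L]³ = [E]⁴/(ℏc)³.
1 GeV⁴ → 1/(ℏc)³ × (1 GeV in J)⁴ = 2.082e37 Pa.
Result: 6.00e-3 × 2.082e37 = 1.249e35 Pa.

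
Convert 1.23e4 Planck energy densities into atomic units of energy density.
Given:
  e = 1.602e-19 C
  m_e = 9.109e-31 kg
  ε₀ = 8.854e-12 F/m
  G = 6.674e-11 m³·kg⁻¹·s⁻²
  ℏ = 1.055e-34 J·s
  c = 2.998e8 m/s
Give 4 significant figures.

Planck energy density: u_P = c⁷/(ℏG²) = 4.632e113 J/m³
atomic unit of energy density: u_au = E_h/a₀³ = m_e⁴e¹⁰/((4πε₀)⁵ℏ⁸) = 2.929e13 J/m³
1.23e4 × 4.632e113 / 2.929e13 = 1.945e104

1.945e104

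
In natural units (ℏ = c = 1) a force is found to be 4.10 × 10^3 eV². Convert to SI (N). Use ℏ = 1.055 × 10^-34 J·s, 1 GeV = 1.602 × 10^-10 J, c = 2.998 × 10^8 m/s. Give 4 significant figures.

Force is [E]/[L] = [E]²/(ℏc); restore (ℏc)⁻¹.
1 GeV² → 1/(ℏc) × (1 GeV in J)² = 8.114 × 10^5 N.
Convert the energy scale: 4.10 × 10^3 eV² = 4.10 × 10^-15 GeV².
Result: 4.10 × 10^-15 × 8.114 × 10^5 = 3.327 × 10^-9 N.

3.327 × 10^-9 N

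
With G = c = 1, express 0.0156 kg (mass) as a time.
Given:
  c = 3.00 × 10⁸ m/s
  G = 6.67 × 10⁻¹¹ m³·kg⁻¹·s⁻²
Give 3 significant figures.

Mass → time via G/c³.
0.0156 kg × (G/c³) = 3.85 × 10⁻³⁸ s

3.85 × 10⁻³⁸ s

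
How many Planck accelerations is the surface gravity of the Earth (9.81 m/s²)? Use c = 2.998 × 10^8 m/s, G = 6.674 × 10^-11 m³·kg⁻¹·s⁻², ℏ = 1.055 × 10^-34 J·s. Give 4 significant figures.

Planck acceleration: a_P = √(c⁷/(ℏG)) = 5.560 × 10^51 m/s².
9.81 / 5.560 × 10^51 = 1.764 × 10^-51

1.764 × 10^-51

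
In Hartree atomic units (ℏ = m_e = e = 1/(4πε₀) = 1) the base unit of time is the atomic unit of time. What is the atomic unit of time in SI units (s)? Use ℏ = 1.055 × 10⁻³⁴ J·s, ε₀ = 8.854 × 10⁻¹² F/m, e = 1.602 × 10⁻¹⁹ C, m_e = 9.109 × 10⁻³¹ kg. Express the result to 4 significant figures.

τ_au = (4πε₀)²ℏ³/(m_e e⁴)
E_h = 4.354 × 10⁻¹⁸ J
ℏ/E_h = 2.423 × 10⁻¹⁷ s

2.423 × 10⁻¹⁷ s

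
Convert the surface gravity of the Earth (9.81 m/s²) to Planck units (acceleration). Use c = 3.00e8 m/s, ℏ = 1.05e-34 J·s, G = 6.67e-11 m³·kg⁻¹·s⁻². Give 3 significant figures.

1.76e-51

Planck acceleration: a_P = √(c⁷/(ℏG)) = 5.59e51 m/s².
9.81 / 5.59e51 = 1.76e-51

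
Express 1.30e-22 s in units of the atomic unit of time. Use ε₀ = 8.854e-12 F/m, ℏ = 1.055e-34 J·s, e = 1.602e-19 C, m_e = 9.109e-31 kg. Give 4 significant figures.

5.365e-6

atomic unit of time: τ_au = (4πε₀)²ℏ³/(m_e e⁴) = 2.423e-17 s.
1.30e-22 / 2.423e-17 = 5.365e-6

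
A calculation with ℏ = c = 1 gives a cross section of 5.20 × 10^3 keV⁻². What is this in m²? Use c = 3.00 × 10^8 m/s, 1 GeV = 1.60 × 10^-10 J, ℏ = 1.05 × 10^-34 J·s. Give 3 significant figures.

Area is [L]² = [E]⁻²·(ℏc)²; restore (ℏc)².
1 GeV⁻² → (ℏc)² × (1 GeV in J)⁻² = 3.88 × 10^-32 m².
Convert the energy scale: 5.20 × 10^3 keV⁻² = 5.20 × 10^15 GeV⁻².
Result: 5.20 × 10^15 × 3.88 × 10^-32 = 2.02 × 10^-16 m².

2.02 × 10^-16 m²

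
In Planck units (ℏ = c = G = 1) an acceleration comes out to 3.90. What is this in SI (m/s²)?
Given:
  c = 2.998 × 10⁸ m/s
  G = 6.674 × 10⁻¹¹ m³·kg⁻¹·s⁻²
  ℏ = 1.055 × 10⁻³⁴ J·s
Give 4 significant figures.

One Planck acceleration: a_P = √(c⁷/(ℏG)) = 5.560 × 10⁵¹ m/s².
3.90 × 5.560 × 10⁵¹ m/s² = 2.168 × 10⁵² m/s²

2.168 × 10⁵² m/s²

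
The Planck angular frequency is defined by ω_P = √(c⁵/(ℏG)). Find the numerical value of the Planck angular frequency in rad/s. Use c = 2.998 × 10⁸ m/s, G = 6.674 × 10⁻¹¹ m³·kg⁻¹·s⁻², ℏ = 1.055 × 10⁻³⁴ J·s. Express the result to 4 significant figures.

ω_P = √(c⁵/(ℏG))
  = √(3.440 × 10⁸⁶)
  = 1.855 × 10⁴³ rad/s

1.855 × 10⁴³ rad/s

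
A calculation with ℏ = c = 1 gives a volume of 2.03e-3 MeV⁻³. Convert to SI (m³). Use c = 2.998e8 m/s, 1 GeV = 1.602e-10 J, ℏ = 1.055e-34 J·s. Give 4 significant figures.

1.562e-41 m³

Volume is [L]³ = [E]⁻³·(ℏc)³.
1 GeV⁻³ → (ℏc)³ × (1 GeV in J)⁻³ = 7.696e-48 m³.
Convert the energy scale: 2.03e-3 MeV⁻³ = 2.03e6 GeV⁻³.
Result: 2.03e6 × 7.696e-48 = 1.562e-41 m³.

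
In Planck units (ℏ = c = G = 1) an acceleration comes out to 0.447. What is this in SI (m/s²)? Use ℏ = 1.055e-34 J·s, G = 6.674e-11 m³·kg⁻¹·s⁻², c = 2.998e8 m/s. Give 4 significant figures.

One Planck acceleration: a_P = √(c⁷/(ℏG)) = 5.560e51 m/s².
0.447 × 5.560e51 m/s² = 2.485e51 m/s²

2.485e51 m/s²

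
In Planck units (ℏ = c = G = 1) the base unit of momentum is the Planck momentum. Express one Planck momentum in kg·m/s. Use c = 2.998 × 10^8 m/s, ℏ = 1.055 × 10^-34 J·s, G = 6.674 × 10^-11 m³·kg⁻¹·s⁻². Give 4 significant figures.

6.527 kg·m/s

p_P = √(ℏc³/G)
  = √(42.60)
  = 6.527 kg·m/s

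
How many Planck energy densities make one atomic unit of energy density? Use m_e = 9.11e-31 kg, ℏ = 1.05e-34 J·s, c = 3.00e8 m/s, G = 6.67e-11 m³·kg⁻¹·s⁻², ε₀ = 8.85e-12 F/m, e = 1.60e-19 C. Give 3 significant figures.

6.44e-101

atomic unit of energy density: u_au = E_h/a₀³ = m_e⁴e¹⁰/((4πε₀)⁵ℏ⁸) = 3.01e13 J/m³
Planck energy density: u_P = c⁷/(ℏG²) = 4.68e113 J/m³
ratio = 3.01e13 / 4.68e113 = 6.44e-101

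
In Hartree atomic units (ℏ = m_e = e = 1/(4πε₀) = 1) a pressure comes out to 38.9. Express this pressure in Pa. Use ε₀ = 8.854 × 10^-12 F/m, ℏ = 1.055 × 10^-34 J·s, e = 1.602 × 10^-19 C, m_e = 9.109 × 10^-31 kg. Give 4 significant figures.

1.139 × 10^15 Pa

One atomic unit of pressure: P_au = E_h/a₀³ = m_e⁴e¹⁰/((4πε₀)⁵ℏ⁸) = 2.929 × 10^13 Pa.
38.9 × 2.929 × 10^13 Pa = 1.139 × 10^15 Pa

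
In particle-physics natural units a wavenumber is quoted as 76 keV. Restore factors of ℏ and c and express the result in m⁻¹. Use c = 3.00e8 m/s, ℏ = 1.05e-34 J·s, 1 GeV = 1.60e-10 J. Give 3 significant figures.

Inverse length is [E]/(ℏc).
1 GeV → 1/(ℏc) × (1 GeV in J) = 5.08e15 m⁻¹.
Convert the energy scale: 76 keV = 7.60e-5 GeV.
Result: 7.60e-5 × 5.08e15 = 3.86e11 m⁻¹.

3.86e11 m⁻¹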